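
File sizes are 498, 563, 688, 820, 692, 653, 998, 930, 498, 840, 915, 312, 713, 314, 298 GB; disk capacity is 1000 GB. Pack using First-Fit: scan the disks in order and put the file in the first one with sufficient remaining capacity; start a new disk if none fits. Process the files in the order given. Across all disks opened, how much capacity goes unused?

1268

disk 1: place 498 GB, 502 GB left
disk 2: place 563 GB, 437 GB left
disk 3: place 688 GB, 312 GB left
disk 4: place 820 GB, 180 GB left
disk 5: place 692 GB, 308 GB left
disk 6: place 653 GB, 347 GB left
disk 7: place 998 GB, 2 GB left
disk 8: place 930 GB, 70 GB left
disk 1: place 498 GB, 4 GB left
disk 9: place 840 GB, 160 GB left
disk 10: place 915 GB, 85 GB left
disk 2: place 312 GB, 125 GB left
disk 11: place 713 GB, 287 GB left
disk 6: place 314 GB, 33 GB left
disk 3: place 298 GB, 14 GB left
11 disks × 1000 GB = 11000 GB; used 9732 GB; unused 1268 GB.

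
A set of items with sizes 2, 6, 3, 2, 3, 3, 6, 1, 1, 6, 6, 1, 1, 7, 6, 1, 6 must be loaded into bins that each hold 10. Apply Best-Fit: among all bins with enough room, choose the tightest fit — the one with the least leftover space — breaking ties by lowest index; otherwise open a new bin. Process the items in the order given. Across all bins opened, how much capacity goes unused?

19

2 → bin 1 (remaining 8)
6 → bin 1 (remaining 2)
3 → bin 2 (remaining 7)
2 → bin 1 (remaining 0)
3 → bin 2 (remaining 4)
3 → bin 2 (remaining 1)
6 → bin 3 (remaining 4)
1 → bin 2 (remaining 0)
1 → bin 3 (remaining 3)
6 → bin 4 (remaining 4)
6 → bin 5 (remaining 4)
1 → bin 3 (remaining 2)
1 → bin 3 (remaining 1)
7 → bin 6 (remaining 3)
6 → bin 7 (remaining 4)
1 → bin 3 (remaining 0)
6 → bin 8 (remaining 4)
8 bins × 10 = 80; used 61; unused 19.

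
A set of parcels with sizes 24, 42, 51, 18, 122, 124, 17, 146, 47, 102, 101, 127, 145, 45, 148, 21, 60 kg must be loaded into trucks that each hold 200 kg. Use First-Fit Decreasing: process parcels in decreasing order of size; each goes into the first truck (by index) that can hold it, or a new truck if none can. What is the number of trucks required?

8 trucks

Sorted descending: 148, 146, 145, 127, 124, 122, 102, 101, 60, 51, 47, 45, 42, 24, 21, 18, 17.
truck 1: place 148 kg, 52 kg left
truck 2: place 146 kg, 54 kg left
truck 3: place 145 kg, 55 kg left
truck 4: place 127 kg, 73 kg left
truck 5: place 124 kg, 76 kg left
truck 6: place 122 kg, 78 kg left
truck 7: place 102 kg, 98 kg left
truck 8: place 101 kg, 99 kg left
truck 4: place 60 kg, 13 kg left
truck 1: place 51 kg, 1 kg left
truck 2: place 47 kg, 7 kg left
truck 3: place 45 kg, 10 kg left
truck 5: place 42 kg, 34 kg left
truck 5: place 24 kg, 10 kg left
truck 6: place 21 kg, 57 kg left
truck 6: place 18 kg, 39 kg left
truck 6: place 17 kg, 22 kg left
Final trucks: [148,51] [146,47] [145,45] [127,60] [124,42,24] [122,21,18,17] [102] [101].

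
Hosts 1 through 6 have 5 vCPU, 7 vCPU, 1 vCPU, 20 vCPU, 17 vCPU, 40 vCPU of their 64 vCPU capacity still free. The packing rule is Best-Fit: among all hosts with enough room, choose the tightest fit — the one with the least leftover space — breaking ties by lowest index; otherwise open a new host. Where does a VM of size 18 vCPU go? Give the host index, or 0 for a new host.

Hosts with room: host 4 (20 vCPU), host 6 (40 vCPU).
Tightest fit is host 4 with 20 vCPU free.

4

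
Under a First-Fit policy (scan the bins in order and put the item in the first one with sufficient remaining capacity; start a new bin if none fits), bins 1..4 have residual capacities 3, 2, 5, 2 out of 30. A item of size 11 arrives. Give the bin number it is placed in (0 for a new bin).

No bin has ≥ 11 free, so a new bin is opened.

0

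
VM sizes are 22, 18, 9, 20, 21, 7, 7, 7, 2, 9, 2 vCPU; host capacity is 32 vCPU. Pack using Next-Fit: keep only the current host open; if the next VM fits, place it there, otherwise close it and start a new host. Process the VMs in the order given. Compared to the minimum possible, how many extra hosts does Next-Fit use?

1

Next-Fit: [22] [18,9] [20] [21,7] [7,7,2,9,2] → 5 hosts.
Total size 124 vCPU; any packing needs at least ⌈124/32⌉ = 4 hosts.
An optimal packing achieves that bound: [22,9] [21,9,2] [20,7,2] [18,7,7] → 4 hosts.
Excess: 5 − 4 = 1.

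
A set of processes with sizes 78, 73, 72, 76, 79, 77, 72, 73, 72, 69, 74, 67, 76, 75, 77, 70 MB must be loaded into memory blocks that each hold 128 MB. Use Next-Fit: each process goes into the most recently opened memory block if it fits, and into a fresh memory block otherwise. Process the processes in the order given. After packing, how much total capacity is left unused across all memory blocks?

868

Put 78 MB in memory block 1; 50 MB remain.
Put 73 MB in memory block 2; 55 MB remain.
Put 72 MB in memory block 3; 56 MB remain.
Put 76 MB in memory block 4; 52 MB remain.
Put 79 MB in memory block 5; 49 MB remain.
Put 77 MB in memory block 6; 51 MB remain.
Put 72 MB in memory block 7; 56 MB remain.
Put 73 MB in memory block 8; 55 MB remain.
Put 72 MB in memory block 9; 56 MB remain.
Put 69 MB in memory block 10; 59 MB remain.
Put 74 MB in memory block 11; 54 MB remain.
Put 67 MB in memory block 12; 61 MB remain.
Put 76 MB in memory block 13; 52 MB remain.
Put 75 MB in memory block 14; 53 MB remain.
Put 77 MB in memory block 15; 51 MB remain.
Put 70 MB in memory block 16; 58 MB remain.
16 memory blocks × 128 MB = 2048 MB; used 1180 MB; unused 868 MB.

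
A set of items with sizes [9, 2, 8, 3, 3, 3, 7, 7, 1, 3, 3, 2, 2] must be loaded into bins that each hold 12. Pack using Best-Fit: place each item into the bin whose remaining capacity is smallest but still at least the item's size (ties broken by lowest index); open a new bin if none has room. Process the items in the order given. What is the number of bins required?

9 → bin 1 (remaining 3)
2 → bin 1 (remaining 1)
8 → bin 2 (remaining 4)
3 → bin 2 (remaining 1)
3 → bin 3 (remaining 9)
3 → bin 3 (remaining 6)
7 → bin 4 (remaining 5)
7 → bin 5 (remaining 5)
1 → bin 1 (remaining 0)
3 → bin 4 (remaining 2)
3 → bin 5 (remaining 2)
2 → bin 4 (remaining 0)
2 → bin 5 (remaining 0)

5 bins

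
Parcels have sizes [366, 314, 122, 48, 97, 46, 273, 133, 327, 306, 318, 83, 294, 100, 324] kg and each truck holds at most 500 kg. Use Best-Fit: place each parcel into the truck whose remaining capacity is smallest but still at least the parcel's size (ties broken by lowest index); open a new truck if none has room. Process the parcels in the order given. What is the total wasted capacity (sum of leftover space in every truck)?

849

366 kg → truck 1 (remaining 134 kg)
314 kg → truck 2 (remaining 186 kg)
122 kg → truck 1 (remaining 12 kg)
48 kg → truck 2 (remaining 138 kg)
97 kg → truck 2 (remaining 41 kg)
46 kg → truck 3 (remaining 454 kg)
273 kg → truck 3 (remaining 181 kg)
133 kg → truck 3 (remaining 48 kg)
327 kg → truck 4 (remaining 173 kg)
306 kg → truck 5 (remaining 194 kg)
318 kg → truck 6 (remaining 182 kg)
83 kg → truck 4 (remaining 90 kg)
294 kg → truck 7 (remaining 206 kg)
100 kg → truck 6 (remaining 82 kg)
324 kg → truck 8 (remaining 176 kg)
8 trucks × 500 kg = 4000 kg; used 3151 kg; unused 849 kg.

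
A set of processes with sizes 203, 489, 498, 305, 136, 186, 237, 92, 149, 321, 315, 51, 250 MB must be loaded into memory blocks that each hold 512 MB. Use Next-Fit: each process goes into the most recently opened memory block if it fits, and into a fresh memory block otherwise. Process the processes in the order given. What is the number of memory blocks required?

9 memory blocks

memory block 1: place 203 MB, 309 MB left
memory block 2: place 489 MB, 23 MB left
memory block 3: place 498 MB, 14 MB left
memory block 4: place 305 MB, 207 MB left
memory block 4: place 136 MB, 71 MB left
memory block 5: place 186 MB, 326 MB left
memory block 5: place 237 MB, 89 MB left
memory block 6: place 92 MB, 420 MB left
memory block 6: place 149 MB, 271 MB left
memory block 7: place 321 MB, 191 MB left
memory block 8: place 315 MB, 197 MB left
memory block 8: place 51 MB, 146 MB left
memory block 9: place 250 MB, 262 MB left
Final memory blocks: [203] [489] [498] [305,136] [186,237] [92,149] [321] [315,51] [250].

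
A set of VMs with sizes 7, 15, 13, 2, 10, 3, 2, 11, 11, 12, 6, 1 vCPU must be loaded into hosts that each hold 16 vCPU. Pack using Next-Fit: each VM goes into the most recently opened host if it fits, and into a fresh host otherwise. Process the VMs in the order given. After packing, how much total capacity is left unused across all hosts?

35

Put 7 vCPU in host 1; 9 vCPU remain.
Put 15 vCPU in host 2; 1 vCPU remain.
Put 13 vCPU in host 3; 3 vCPU remain.
Put 2 vCPU in host 3; 1 vCPU remain.
Put 10 vCPU in host 4; 6 vCPU remain.
Put 3 vCPU in host 4; 3 vCPU remain.
Put 2 vCPU in host 4; 1 vCPU remain.
Put 11 vCPU in host 5; 5 vCPU remain.
Put 11 vCPU in host 6; 5 vCPU remain.
Put 12 vCPU in host 7; 4 vCPU remain.
Put 6 vCPU in host 8; 10 vCPU remain.
Put 1 vCPU in host 8; 9 vCPU remain.
8 hosts × 16 vCPU = 128 vCPU; used 93 vCPU; unused 35 vCPU.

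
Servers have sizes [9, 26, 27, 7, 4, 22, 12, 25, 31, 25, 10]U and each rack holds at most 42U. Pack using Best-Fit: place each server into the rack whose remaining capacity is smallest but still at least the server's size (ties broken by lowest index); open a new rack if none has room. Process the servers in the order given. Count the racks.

6 racks

9U → rack 1 (remaining 33U)
26U → rack 1 (remaining 7U)
27U → rack 2 (remaining 15U)
7U → rack 1 (remaining 0U)
4U → rack 2 (remaining 11U)
22U → rack 3 (remaining 20U)
12U → rack 3 (remaining 8U)
25U → rack 4 (remaining 17U)
31U → rack 5 (remaining 11U)
25U → rack 6 (remaining 17U)
10U → rack 2 (remaining 1U)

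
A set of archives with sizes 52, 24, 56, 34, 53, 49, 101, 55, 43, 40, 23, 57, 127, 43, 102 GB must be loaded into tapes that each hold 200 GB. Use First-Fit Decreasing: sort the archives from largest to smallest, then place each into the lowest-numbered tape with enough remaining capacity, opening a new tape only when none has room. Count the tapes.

Sorted descending: 127, 102, 101, 57, 56, 55, 53, 52, 49, 43, 43, 40, 34, 24, 23.
Put 127 GB in tape 1; 73 GB remain.
Put 102 GB in tape 2; 98 GB remain.
Put 101 GB in tape 3; 99 GB remain.
Put 57 GB in tape 1; 16 GB remain.
Put 56 GB in tape 2; 42 GB remain.
Put 55 GB in tape 3; 44 GB remain.
Put 53 GB in tape 4; 147 GB remain.
Put 52 GB in tape 4; 95 GB remain.
Put 49 GB in tape 4; 46 GB remain.
Put 43 GB in tape 3; 1 GB remain.
Put 43 GB in tape 4; 3 GB remain.
Put 40 GB in tape 2; 2 GB remain.
Put 34 GB in tape 5; 166 GB remain.
Put 24 GB in tape 5; 142 GB remain.
Put 23 GB in tape 5; 119 GB remain.

5 tapes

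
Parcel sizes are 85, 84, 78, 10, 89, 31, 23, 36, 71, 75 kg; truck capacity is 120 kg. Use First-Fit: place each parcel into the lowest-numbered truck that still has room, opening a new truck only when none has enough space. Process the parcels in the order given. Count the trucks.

6

85 kg → truck 1 (remaining 35 kg)
84 kg → truck 2 (remaining 36 kg)
78 kg → truck 3 (remaining 42 kg)
10 kg → truck 1 (remaining 25 kg)
89 kg → truck 4 (remaining 31 kg)
31 kg → truck 2 (remaining 5 kg)
23 kg → truck 1 (remaining 2 kg)
36 kg → truck 3 (remaining 6 kg)
71 kg → truck 5 (remaining 49 kg)
75 kg → truck 6 (remaining 45 kg)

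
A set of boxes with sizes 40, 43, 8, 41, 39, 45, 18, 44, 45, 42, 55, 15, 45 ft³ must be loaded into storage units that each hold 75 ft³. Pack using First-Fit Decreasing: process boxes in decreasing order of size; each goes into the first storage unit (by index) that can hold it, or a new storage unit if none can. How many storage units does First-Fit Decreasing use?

10

Sorted descending: 55, 45, 45, 45, 44, 43, 42, 41, 40, 39, 18, 15, 8.
Put 55 ft³ in storage unit 1; 20 ft³ remain.
Put 45 ft³ in storage unit 2; 30 ft³ remain.
Put 45 ft³ in storage unit 3; 30 ft³ remain.
Put 45 ft³ in storage unit 4; 30 ft³ remain.
Put 44 ft³ in storage unit 5; 31 ft³ remain.
Put 43 ft³ in storage unit 6; 32 ft³ remain.
Put 42 ft³ in storage unit 7; 33 ft³ remain.
Put 41 ft³ in storage unit 8; 34 ft³ remain.
Put 40 ft³ in storage unit 9; 35 ft³ remain.
Put 39 ft³ in storage unit 10; 36 ft³ remain.
Put 18 ft³ in storage unit 1; 2 ft³ remain.
Put 15 ft³ in storage unit 2; 15 ft³ remain.
Put 8 ft³ in storage unit 2; 7 ft³ remain.
Final storage units: [55,18] [45,15,8] [45] [45] [44] [43] [42] [41] [40] [39].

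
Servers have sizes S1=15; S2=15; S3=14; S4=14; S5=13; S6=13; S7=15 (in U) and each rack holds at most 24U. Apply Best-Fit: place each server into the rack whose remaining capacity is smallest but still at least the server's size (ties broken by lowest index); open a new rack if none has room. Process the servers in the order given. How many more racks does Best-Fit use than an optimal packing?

Best-Fit: [15] [15] [14] [14] [13] [13] [15] → 7 racks.
7 servers exceed 12U (half the capacity), and no two of those can share a rack, so at least 7 racks are needed.
So 7 is already optimal.

0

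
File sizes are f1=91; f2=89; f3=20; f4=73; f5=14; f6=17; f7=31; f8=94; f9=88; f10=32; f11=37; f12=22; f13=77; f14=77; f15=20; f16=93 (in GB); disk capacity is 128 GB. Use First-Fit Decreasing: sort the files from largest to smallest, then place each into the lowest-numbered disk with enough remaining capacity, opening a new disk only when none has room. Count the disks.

8 disks

Sorted descending: 94, 93, 91, 89, 88, 77, 77, 73, 37, 32, 31, 22, 20, 20, 17, 14.
94 GB → disk 1 (remaining 34 GB)
93 GB → disk 2 (remaining 35 GB)
91 GB → disk 3 (remaining 37 GB)
89 GB → disk 4 (remaining 39 GB)
88 GB → disk 5 (remaining 40 GB)
77 GB → disk 6 (remaining 51 GB)
77 GB → disk 7 (remaining 51 GB)
73 GB → disk 8 (remaining 55 GB)
37 GB → disk 3 (remaining 0 GB)
32 GB → disk 1 (remaining 2 GB)
31 GB → disk 2 (remaining 4 GB)
22 GB → disk 4 (remaining 17 GB)
20 GB → disk 5 (remaining 20 GB)
20 GB → disk 5 (remaining 0 GB)
17 GB → disk 4 (remaining 0 GB)
14 GB → disk 6 (remaining 37 GB)
Final disks: [94,32] [93,31] [91,37] [89,22,17] [88,20,20] [77,14] [77] [73].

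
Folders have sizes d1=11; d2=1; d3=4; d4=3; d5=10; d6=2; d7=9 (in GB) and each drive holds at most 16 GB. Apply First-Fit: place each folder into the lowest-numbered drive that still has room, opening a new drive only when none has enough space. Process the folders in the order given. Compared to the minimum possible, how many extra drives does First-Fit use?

First-Fit: [11,1,4] [3,10,2] [9] → 3 drives.
Total size 40 GB; any packing needs at least ⌈40/16⌉ = 3 drives.
So 3 is already optimal.

0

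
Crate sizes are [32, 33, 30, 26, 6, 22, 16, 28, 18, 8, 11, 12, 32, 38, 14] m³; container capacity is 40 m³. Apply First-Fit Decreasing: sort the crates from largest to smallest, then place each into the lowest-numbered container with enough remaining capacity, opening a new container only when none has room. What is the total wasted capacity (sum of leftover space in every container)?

34

Sorted descending: 38, 33, 32, 32, 30, 28, 26, 22, 18, 16, 14, 12, 11, 8, 6.
Put 38 m³ in container 1; 2 m³ remain.
Put 33 m³ in container 2; 7 m³ remain.
Put 32 m³ in container 3; 8 m³ remain.
Put 32 m³ in container 4; 8 m³ remain.
Put 30 m³ in container 5; 10 m³ remain.
Put 28 m³ in container 6; 12 m³ remain.
Put 26 m³ in container 7; 14 m³ remain.
Put 22 m³ in container 8; 18 m³ remain.
Put 18 m³ in container 8; 0 m³ remain.
Put 16 m³ in container 9; 24 m³ remain.
Put 14 m³ in container 7; 0 m³ remain.
Put 12 m³ in container 6; 0 m³ remain.
Put 11 m³ in container 9; 13 m³ remain.
Put 8 m³ in container 3; 0 m³ remain.
Put 6 m³ in container 2; 1 m³ remain.
9 containers × 40 m³ = 360 m³; used 326 m³; unused 34 m³.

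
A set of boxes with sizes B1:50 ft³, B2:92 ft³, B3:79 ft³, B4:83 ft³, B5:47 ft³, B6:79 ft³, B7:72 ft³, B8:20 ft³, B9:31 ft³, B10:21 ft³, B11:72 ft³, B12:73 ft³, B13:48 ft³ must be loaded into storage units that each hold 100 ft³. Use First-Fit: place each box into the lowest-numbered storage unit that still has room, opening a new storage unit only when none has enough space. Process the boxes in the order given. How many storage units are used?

9 storage units

Put B1 (50 ft³) in storage unit 1; 50 ft³ remain.
Put B2 (92 ft³) in storage unit 2; 8 ft³ remain.
Put B3 (79 ft³) in storage unit 3; 21 ft³ remain.
Put B4 (83 ft³) in storage unit 4; 17 ft³ remain.
Put B5 (47 ft³) in storage unit 1; 3 ft³ remain.
Put B6 (79 ft³) in storage unit 5; 21 ft³ remain.
Put B7 (72 ft³) in storage unit 6; 28 ft³ remain.
Put B8 (20 ft³) in storage unit 3; 1 ft³ remain.
Put B9 (31 ft³) in storage unit 7; 69 ft³ remain.
Put B10 (21 ft³) in storage unit 5; 0 ft³ remain.
Put B11 (72 ft³) in storage unit 8; 28 ft³ remain.
Put B12 (73 ft³) in storage unit 9; 27 ft³ remain.
Put B13 (48 ft³) in storage unit 7; 21 ft³ remain.
Final storage units: [50,47] [92] [79,20] [83] [79,21] [72] [31,48] [72] [73].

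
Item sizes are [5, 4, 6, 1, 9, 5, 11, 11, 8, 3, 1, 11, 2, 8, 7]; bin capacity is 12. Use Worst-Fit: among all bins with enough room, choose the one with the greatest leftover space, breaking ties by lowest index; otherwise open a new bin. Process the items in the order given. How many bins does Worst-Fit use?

9

bin 1: place 5, 7 left
bin 1: place 4, 3 left
bin 2: place 6, 6 left
bin 2: place 1, 5 left
bin 3: place 9, 3 left
bin 2: place 5, 0 left
bin 4: place 11, 1 left
bin 5: place 11, 1 left
bin 6: place 8, 4 left
bin 6: place 3, 1 left
bin 1: place 1, 2 left
bin 7: place 11, 1 left
bin 3: place 2, 1 left
bin 8: place 8, 4 left
bin 9: place 7, 5 left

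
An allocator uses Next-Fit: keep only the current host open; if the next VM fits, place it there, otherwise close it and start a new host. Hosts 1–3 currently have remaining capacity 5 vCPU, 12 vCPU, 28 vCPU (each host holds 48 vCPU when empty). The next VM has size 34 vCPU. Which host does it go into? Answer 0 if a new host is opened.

0

Next-Fit only looks at host 3, which has 28 vCPU free.
34 vCPU does not fit, so a new host is opened.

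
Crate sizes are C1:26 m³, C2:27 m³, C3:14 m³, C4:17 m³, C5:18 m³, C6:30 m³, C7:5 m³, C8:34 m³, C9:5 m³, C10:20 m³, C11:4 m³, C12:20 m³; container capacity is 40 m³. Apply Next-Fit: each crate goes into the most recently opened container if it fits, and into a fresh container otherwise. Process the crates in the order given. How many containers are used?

8 containers

C1 (26 m³) → container 1 (remaining 14 m³)
C2 (27 m³) → container 2 (remaining 13 m³)
C3 (14 m³) → container 3 (remaining 26 m³)
C4 (17 m³) → container 3 (remaining 9 m³)
C5 (18 m³) → container 4 (remaining 22 m³)
C6 (30 m³) → container 5 (remaining 10 m³)
C7 (5 m³) → container 5 (remaining 5 m³)
C8 (34 m³) → container 6 (remaining 6 m³)
C9 (5 m³) → container 6 (remaining 1 m³)
C10 (20 m³) → container 7 (remaining 20 m³)
C11 (4 m³) → container 7 (remaining 16 m³)
C12 (20 m³) → container 8 (remaining 20 m³)
Final containers: [26] [27] [14,17] [18] [30,5] [34,5] [20,4] [20].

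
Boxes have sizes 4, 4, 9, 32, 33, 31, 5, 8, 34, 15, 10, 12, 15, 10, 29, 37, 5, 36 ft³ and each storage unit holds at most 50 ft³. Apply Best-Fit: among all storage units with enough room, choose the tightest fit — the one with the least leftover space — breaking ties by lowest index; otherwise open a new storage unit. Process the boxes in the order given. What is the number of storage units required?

8

4 ft³ → storage unit 1 (remaining 46 ft³)
4 ft³ → storage unit 1 (remaining 42 ft³)
9 ft³ → storage unit 1 (remaining 33 ft³)
32 ft³ → storage unit 1 (remaining 1 ft³)
33 ft³ → storage unit 2 (remaining 17 ft³)
31 ft³ → storage unit 3 (remaining 19 ft³)
5 ft³ → storage unit 2 (remaining 12 ft³)
8 ft³ → storage unit 2 (remaining 4 ft³)
34 ft³ → storage unit 4 (remaining 16 ft³)
15 ft³ → storage unit 4 (remaining 1 ft³)
10 ft³ → storage unit 3 (remaining 9 ft³)
12 ft³ → storage unit 5 (remaining 38 ft³)
15 ft³ → storage unit 5 (remaining 23 ft³)
10 ft³ → storage unit 5 (remaining 13 ft³)
29 ft³ → storage unit 6 (remaining 21 ft³)
37 ft³ → storage unit 7 (remaining 13 ft³)
5 ft³ → storage unit 3 (remaining 4 ft³)
36 ft³ → storage unit 8 (remaining 14 ft³)
Final storage units: [4,4,9,32] [33,5,8] [31,10,5] [34,15] [12,15,10] [29] [37] [36].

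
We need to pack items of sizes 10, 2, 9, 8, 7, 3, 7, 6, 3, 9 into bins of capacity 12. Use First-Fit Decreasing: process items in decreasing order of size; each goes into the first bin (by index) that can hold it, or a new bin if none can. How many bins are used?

Sorted descending: 10, 9, 9, 8, 7, 7, 6, 3, 3, 2.
10 → bin 1 (remaining 2)
9 → bin 2 (remaining 3)
9 → bin 3 (remaining 3)
8 → bin 4 (remaining 4)
7 → bin 5 (remaining 5)
7 → bin 6 (remaining 5)
6 → bin 7 (remaining 6)
3 → bin 2 (remaining 0)
3 → bin 3 (remaining 0)
2 → bin 1 (remaining 0)

7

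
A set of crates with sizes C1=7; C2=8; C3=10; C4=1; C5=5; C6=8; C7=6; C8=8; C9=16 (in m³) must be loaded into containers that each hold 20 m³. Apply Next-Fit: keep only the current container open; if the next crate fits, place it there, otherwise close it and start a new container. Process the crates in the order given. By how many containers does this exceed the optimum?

1

Next-Fit: [7,8] [10,1,5] [8,6] [8] [16] → 5 containers.
Total size 69 m³; any packing needs at least ⌈69/20⌉ = 4 containers.
An optimal packing achieves that bound: [16,1] [10,8] [8,8] [7,6,5] → 4 containers.
Excess: 5 − 4 = 1.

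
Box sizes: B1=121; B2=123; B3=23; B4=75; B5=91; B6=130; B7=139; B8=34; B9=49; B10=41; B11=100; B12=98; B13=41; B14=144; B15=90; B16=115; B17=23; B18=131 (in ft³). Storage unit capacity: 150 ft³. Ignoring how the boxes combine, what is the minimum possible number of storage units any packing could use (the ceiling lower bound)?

11

Total size = 121 + 123 + 23 + 75 + 91 + 130 + 139 + 34 + 49 + 41 + 100 + 98 + 41 + 144 + 90 + 115 + 23 + 131 = 1568 ft³.
⌈1568 / 150⌉ = 11.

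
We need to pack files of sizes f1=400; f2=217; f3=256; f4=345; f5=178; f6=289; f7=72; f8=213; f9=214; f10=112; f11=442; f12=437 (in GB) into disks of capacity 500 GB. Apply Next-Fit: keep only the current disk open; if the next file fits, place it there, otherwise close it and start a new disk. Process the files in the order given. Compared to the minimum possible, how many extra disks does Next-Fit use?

1

Next-Fit: [400] [217,256] [345] [178,289] [72,213,214] [112] [442] [437] → 8 disks.
Total size 3175 GB; any packing needs at least ⌈3175/500⌉ = 7 disks.
An optimal packing achieves that bound: [442] [437] [400,72] [345,112] [289,178] [256,217] [214,213] → 7 disks.
Excess: 8 − 7 = 1.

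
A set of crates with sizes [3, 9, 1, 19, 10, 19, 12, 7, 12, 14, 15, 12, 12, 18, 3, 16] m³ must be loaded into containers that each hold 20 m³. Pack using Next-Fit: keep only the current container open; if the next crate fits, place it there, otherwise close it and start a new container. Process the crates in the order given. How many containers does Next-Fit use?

12

Put 3 m³ in container 1; 17 m³ remain.
Put 9 m³ in container 1; 8 m³ remain.
Put 1 m³ in container 1; 7 m³ remain.
Put 19 m³ in container 2; 1 m³ remain.
Put 10 m³ in container 3; 10 m³ remain.
Put 19 m³ in container 4; 1 m³ remain.
Put 12 m³ in container 5; 8 m³ remain.
Put 7 m³ in container 5; 1 m³ remain.
Put 12 m³ in container 6; 8 m³ remain.
Put 14 m³ in container 7; 6 m³ remain.
Put 15 m³ in container 8; 5 m³ remain.
Put 12 m³ in container 9; 8 m³ remain.
Put 12 m³ in container 10; 8 m³ remain.
Put 18 m³ in container 11; 2 m³ remain.
Put 3 m³ in container 12; 17 m³ remain.
Put 16 m³ in container 12; 1 m³ remain.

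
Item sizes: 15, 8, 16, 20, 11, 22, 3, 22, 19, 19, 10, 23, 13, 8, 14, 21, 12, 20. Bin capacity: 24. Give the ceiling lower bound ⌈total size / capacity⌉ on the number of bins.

Total size = 15 + 8 + 16 + 20 + 11 + 22 + 3 + 22 + 19 + 19 + 10 + 23 + 13 + 8 + 14 + 21 + 12 + 20 = 276.
⌈276 / 24⌉ = 12.

12 bins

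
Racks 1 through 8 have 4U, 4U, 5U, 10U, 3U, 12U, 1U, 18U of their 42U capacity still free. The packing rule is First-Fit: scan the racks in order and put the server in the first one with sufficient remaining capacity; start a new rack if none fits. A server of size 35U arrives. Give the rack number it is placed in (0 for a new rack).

No rack has ≥ 35U free, so a new rack is opened.

0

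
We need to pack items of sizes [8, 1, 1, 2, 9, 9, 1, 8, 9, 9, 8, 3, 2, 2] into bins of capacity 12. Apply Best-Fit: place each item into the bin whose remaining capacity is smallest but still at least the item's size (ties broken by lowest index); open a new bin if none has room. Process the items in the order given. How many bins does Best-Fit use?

7 bins

8 → bin 1 (remaining 4)
1 → bin 1 (remaining 3)
1 → bin 1 (remaining 2)
2 → bin 1 (remaining 0)
9 → bin 2 (remaining 3)
9 → bin 3 (remaining 3)
1 → bin 2 (remaining 2)
8 → bin 4 (remaining 4)
9 → bin 5 (remaining 3)
9 → bin 6 (remaining 3)
8 → bin 7 (remaining 4)
3 → bin 3 (remaining 0)
2 → bin 2 (remaining 0)
2 → bin 5 (remaining 1)
Final bins: [8,1,1,2] [9,1,2] [9,3] [8] [9,2] [9] [8].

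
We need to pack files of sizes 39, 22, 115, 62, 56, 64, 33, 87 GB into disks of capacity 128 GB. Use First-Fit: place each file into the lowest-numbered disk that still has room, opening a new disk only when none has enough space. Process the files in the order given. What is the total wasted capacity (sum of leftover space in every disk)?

34

39 GB → disk 1 (remaining 89 GB)
22 GB → disk 1 (remaining 67 GB)
115 GB → disk 2 (remaining 13 GB)
62 GB → disk 1 (remaining 5 GB)
56 GB → disk 3 (remaining 72 GB)
64 GB → disk 3 (remaining 8 GB)
33 GB → disk 4 (remaining 95 GB)
87 GB → disk 4 (remaining 8 GB)
4 disks × 128 GB = 512 GB; used 478 GB; unused 34 GB.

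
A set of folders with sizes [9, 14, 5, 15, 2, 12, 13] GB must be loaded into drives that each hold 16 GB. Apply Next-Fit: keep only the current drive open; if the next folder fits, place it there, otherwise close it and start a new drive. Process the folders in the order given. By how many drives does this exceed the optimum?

Next-Fit: [9] [14] [5] [15] [2,12] [13] → 6 drives.
Total size 70 GB; any packing needs at least ⌈70/16⌉ = 5 drives.
An optimal packing achieves that bound: [15] [14,2] [13] [12] [9,5] → 5 drives.
Excess: 6 − 5 = 1.

1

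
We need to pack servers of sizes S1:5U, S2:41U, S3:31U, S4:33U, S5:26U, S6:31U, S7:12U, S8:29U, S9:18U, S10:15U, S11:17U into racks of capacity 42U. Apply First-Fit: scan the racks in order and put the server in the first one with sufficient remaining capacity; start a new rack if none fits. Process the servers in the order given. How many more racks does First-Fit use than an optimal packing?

First-Fit: [5,31] [41] [33] [26,12] [31] [29] [18,15] [17] → 8 racks.
Total size 258U; any packing needs at least ⌈258/42⌉ = 7 racks.
An optimal packing achieves that bound: [41] [33,5] [31] [31] [29,12] [26,15] [18,17] → 7 racks.
Excess: 8 − 7 = 1.

1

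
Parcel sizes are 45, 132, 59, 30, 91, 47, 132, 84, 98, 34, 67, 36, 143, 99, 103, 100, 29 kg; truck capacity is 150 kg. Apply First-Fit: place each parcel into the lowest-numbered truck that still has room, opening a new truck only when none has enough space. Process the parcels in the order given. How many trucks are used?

11

truck 1: place 45 kg, 105 kg left
truck 2: place 132 kg, 18 kg left
truck 1: place 59 kg, 46 kg left
truck 1: place 30 kg, 16 kg left
truck 3: place 91 kg, 59 kg left
truck 3: place 47 kg, 12 kg left
truck 4: place 132 kg, 18 kg left
truck 5: place 84 kg, 66 kg left
truck 6: place 98 kg, 52 kg left
truck 5: place 34 kg, 32 kg left
truck 7: place 67 kg, 83 kg left
truck 6: place 36 kg, 16 kg left
truck 8: place 143 kg, 7 kg left
truck 9: place 99 kg, 51 kg left
truck 10: place 103 kg, 47 kg left
truck 11: place 100 kg, 50 kg left
truck 5: place 29 kg, 3 kg left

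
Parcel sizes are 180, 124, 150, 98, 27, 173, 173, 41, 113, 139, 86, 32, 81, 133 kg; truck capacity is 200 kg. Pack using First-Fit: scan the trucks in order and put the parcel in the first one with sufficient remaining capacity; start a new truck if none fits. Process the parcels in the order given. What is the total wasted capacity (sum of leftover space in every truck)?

Put 180 kg in truck 1; 20 kg remain.
Put 124 kg in truck 2; 76 kg remain.
Put 150 kg in truck 3; 50 kg remain.
Put 98 kg in truck 4; 102 kg remain.
Put 27 kg in truck 2; 49 kg remain.
Put 173 kg in truck 5; 27 kg remain.
Put 173 kg in truck 6; 27 kg remain.
Put 41 kg in truck 2; 8 kg remain.
Put 113 kg in truck 7; 87 kg remain.
Put 139 kg in truck 8; 61 kg remain.
Put 86 kg in truck 4; 16 kg remain.
Put 32 kg in truck 3; 18 kg remain.
Put 81 kg in truck 7; 6 kg remain.
Put 133 kg in truck 9; 67 kg remain.
9 trucks × 200 kg = 1800 kg; used 1550 kg; unused 250 kg.

250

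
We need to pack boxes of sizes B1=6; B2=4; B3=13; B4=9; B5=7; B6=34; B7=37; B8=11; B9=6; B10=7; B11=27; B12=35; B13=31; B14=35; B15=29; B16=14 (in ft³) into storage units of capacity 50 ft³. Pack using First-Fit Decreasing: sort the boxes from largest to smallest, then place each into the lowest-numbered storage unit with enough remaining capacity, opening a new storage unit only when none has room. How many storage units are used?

7

Sorted descending: 37, 35, 35, 34, 31, 29, 27, 14, 13, 11, 9, 7, 7, 6, 6, 4.
Put 37 ft³ in storage unit 1; 13 ft³ remain.
Put 35 ft³ in storage unit 2; 15 ft³ remain.
Put 35 ft³ in storage unit 3; 15 ft³ remain.
Put 34 ft³ in storage unit 4; 16 ft³ remain.
Put 31 ft³ in storage unit 5; 19 ft³ remain.
Put 29 ft³ in storage unit 6; 21 ft³ remain.
Put 27 ft³ in storage unit 7; 23 ft³ remain.
Put 14 ft³ in storage unit 2; 1 ft³ remain.
Put 13 ft³ in storage unit 1; 0 ft³ remain.
Put 11 ft³ in storage unit 3; 4 ft³ remain.
Put 9 ft³ in storage unit 4; 7 ft³ remain.
Put 7 ft³ in storage unit 4; 0 ft³ remain.
Put 7 ft³ in storage unit 5; 12 ft³ remain.
Put 6 ft³ in storage unit 5; 6 ft³ remain.
Put 6 ft³ in storage unit 5; 0 ft³ remain.
Put 4 ft³ in storage unit 3; 0 ft³ remain.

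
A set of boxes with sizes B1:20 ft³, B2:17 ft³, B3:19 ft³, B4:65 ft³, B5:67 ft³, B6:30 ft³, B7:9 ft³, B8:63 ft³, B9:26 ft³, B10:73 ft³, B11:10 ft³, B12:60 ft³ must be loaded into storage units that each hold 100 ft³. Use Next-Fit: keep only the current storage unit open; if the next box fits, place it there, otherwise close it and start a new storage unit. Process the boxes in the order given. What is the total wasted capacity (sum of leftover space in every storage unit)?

Put B1 (20 ft³) in storage unit 1; 80 ft³ remain.
Put B2 (17 ft³) in storage unit 1; 63 ft³ remain.
Put B3 (19 ft³) in storage unit 1; 44 ft³ remain.
Put B4 (65 ft³) in storage unit 2; 35 ft³ remain.
Put B5 (67 ft³) in storage unit 3; 33 ft³ remain.
Put B6 (30 ft³) in storage unit 3; 3 ft³ remain.
Put B7 (9 ft³) in storage unit 4; 91 ft³ remain.
Put B8 (63 ft³) in storage unit 4; 28 ft³ remain.
Put B9 (26 ft³) in storage unit 4; 2 ft³ remain.
Put B10 (73 ft³) in storage unit 5; 27 ft³ remain.
Put B11 (10 ft³) in storage unit 5; 17 ft³ remain.
Put B12 (60 ft³) in storage unit 6; 40 ft³ remain.
6 storage units × 100 ft³ = 600 ft³; used 459 ft³; unused 141 ft³.

141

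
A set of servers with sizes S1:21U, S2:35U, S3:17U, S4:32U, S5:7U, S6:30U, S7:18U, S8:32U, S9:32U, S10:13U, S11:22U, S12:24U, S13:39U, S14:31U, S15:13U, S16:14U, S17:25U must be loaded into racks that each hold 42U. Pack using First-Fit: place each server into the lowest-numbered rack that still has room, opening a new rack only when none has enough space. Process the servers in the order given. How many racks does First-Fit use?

S1 (21U) → rack 1 (remaining 21U)
S2 (35U) → rack 2 (remaining 7U)
S3 (17U) → rack 1 (remaining 4U)
S4 (32U) → rack 3 (remaining 10U)
S5 (7U) → rack 2 (remaining 0U)
S6 (30U) → rack 4 (remaining 12U)
S7 (18U) → rack 5 (remaining 24U)
S8 (32U) → rack 6 (remaining 10U)
S9 (32U) → rack 7 (remaining 10U)
S10 (13U) → rack 5 (remaining 11U)
S11 (22U) → rack 8 (remaining 20U)
S12 (24U) → rack 9 (remaining 18U)
S13 (39U) → rack 10 (remaining 3U)
S14 (31U) → rack 11 (remaining 11U)
S15 (13U) → rack 8 (remaining 7U)
S16 (14U) → rack 9 (remaining 4U)
S17 (25U) → rack 12 (remaining 17U)

12 racks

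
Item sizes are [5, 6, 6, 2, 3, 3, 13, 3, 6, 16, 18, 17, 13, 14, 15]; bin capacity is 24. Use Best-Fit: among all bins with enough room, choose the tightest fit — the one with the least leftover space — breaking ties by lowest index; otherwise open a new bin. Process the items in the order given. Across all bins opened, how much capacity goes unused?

52

5 → bin 1 (remaining 19)
6 → bin 1 (remaining 13)
6 → bin 1 (remaining 7)
2 → bin 1 (remaining 5)
3 → bin 1 (remaining 2)
3 → bin 2 (remaining 21)
13 → bin 2 (remaining 8)
3 → bin 2 (remaining 5)
6 → bin 3 (remaining 18)
16 → bin 3 (remaining 2)
18 → bin 4 (remaining 6)
17 → bin 5 (remaining 7)
13 → bin 6 (remaining 11)
14 → bin 7 (remaining 10)
15 → bin 8 (remaining 9)
8 bins × 24 = 192; used 140; unused 52.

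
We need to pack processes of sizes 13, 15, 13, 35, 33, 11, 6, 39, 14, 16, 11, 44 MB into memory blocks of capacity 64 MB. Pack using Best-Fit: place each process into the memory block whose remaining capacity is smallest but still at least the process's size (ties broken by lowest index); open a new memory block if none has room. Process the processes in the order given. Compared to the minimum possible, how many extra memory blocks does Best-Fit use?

1

Best-Fit: [13,15,13,11,6] [35,16] [33] [39,14,11] [44] → 5 memory blocks.
Total size 250 MB; any packing needs at least ⌈250/64⌉ = 4 memory blocks.
An optimal packing achieves that bound: [44,16] [39,14,11] [35,15,13] [33,13,11,6] → 4 memory blocks.
Excess: 5 − 4 = 1.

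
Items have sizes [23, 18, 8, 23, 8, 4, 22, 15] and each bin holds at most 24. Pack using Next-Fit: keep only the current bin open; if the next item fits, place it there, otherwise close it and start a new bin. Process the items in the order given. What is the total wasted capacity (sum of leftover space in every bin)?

23 → bin 1 (remaining 1)
18 → bin 2 (remaining 6)
8 → bin 3 (remaining 16)
23 → bin 4 (remaining 1)
8 → bin 5 (remaining 16)
4 → bin 5 (remaining 12)
22 → bin 6 (remaining 2)
15 → bin 7 (remaining 9)
7 bins × 24 = 168; used 121; unused 47.

47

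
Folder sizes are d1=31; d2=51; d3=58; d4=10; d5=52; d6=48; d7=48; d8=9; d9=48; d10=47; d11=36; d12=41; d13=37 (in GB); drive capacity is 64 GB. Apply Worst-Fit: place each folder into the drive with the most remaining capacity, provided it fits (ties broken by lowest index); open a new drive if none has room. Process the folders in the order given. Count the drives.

drive 1: place d1 (31 GB), 33 GB left
drive 2: place d2 (51 GB), 13 GB left
drive 3: place d3 (58 GB), 6 GB left
drive 1: place d4 (10 GB), 23 GB left
drive 4: place d5 (52 GB), 12 GB left
drive 5: place d6 (48 GB), 16 GB left
drive 6: place d7 (48 GB), 16 GB left
drive 1: place d8 (9 GB), 14 GB left
drive 7: place d9 (48 GB), 16 GB left
drive 8: place d10 (47 GB), 17 GB left
drive 9: place d11 (36 GB), 28 GB left
drive 10: place d12 (41 GB), 23 GB left
drive 11: place d13 (37 GB), 27 GB left

11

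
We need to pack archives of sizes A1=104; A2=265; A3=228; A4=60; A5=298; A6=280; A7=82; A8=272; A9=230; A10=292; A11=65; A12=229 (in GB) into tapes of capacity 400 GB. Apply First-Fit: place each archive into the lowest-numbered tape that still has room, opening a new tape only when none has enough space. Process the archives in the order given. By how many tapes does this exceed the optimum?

First-Fit: [104,265] [228,60,82] [298,65] [280] [272] [230] [292] [229] → 8 tapes.
8 archives exceed 200 GB (half the capacity), and no two of those can share a tape, so at least 8 tapes are needed.
So 8 is already optimal.

0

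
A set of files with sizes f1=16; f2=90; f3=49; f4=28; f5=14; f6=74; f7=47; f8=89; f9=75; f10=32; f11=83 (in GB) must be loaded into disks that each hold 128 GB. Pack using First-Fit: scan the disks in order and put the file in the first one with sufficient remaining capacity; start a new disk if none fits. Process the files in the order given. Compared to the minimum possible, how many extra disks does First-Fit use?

1

First-Fit: [16,90,14] [49,28,47] [74,32] [89] [75] [83] → 6 disks.
Total size 597 GB; any packing needs at least ⌈597/128⌉ = 5 disks.
An optimal packing achieves that bound: [90,32] [89,28] [83,16,14] [75,49] [74,47] → 5 disks.
Excess: 6 − 5 = 1.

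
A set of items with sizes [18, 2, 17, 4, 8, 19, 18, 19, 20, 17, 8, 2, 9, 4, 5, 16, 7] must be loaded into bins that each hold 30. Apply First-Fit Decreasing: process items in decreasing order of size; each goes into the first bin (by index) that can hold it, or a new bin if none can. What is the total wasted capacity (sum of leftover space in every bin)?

Sorted descending: 20, 19, 19, 18, 18, 17, 17, 16, 9, 8, 8, 7, 5, 4, 4, 2, 2.
20 → bin 1 (remaining 10)
19 → bin 2 (remaining 11)
19 → bin 3 (remaining 11)
18 → bin 4 (remaining 12)
18 → bin 5 (remaining 12)
17 → bin 6 (remaining 13)
17 → bin 7 (remaining 13)
16 → bin 8 (remaining 14)
9 → bin 1 (remaining 1)
8 → bin 2 (remaining 3)
8 → bin 3 (remaining 3)
7 → bin 4 (remaining 5)
5 → bin 4 (remaining 0)
4 → bin 5 (remaining 8)
4 → bin 5 (remaining 4)
2 → bin 2 (remaining 1)
2 → bin 3 (remaining 1)
8 bins × 30 = 240; used 193; unused 47.

47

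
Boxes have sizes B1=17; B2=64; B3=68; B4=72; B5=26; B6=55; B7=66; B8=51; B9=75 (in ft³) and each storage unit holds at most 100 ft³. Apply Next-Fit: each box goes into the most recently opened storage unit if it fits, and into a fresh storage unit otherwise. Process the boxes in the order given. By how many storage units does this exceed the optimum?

Next-Fit: [17,64] [68] [72,26] [55] [66] [51] [75] → 7 storage units.
7 boxes exceed 50 ft³ (half the capacity), and no two of those can share a storage unit, so at least 7 storage units are needed.
So 7 is already optimal.

0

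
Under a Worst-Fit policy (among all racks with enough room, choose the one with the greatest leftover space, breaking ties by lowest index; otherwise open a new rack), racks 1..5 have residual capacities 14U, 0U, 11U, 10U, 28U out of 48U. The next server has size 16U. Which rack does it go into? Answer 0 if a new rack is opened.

5

Racks with room: rack 5 (28U).
Most room is rack 5 with 28U free.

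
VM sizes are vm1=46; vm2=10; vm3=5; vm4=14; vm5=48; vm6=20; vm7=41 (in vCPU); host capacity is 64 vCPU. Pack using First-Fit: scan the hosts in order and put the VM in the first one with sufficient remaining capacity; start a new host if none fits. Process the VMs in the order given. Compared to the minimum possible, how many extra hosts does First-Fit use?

First-Fit: [46,10,5] [14,48] [20,41] → 3 hosts.
Total size 184 vCPU; any packing needs at least ⌈184/64⌉ = 3 hosts.
So 3 is already optimal.

0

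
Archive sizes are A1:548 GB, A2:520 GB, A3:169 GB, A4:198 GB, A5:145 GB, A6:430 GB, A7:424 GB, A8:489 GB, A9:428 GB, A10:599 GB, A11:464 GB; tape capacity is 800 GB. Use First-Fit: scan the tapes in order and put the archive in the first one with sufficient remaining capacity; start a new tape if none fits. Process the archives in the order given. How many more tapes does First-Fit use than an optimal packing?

First-Fit: [548,169] [520,198] [145,430] [424] [489] [428] [599] [464] → 8 tapes.
8 archives exceed 400 GB (half the capacity), and no two of those can share a tape, so at least 8 tapes are needed.
So 8 is already optimal.

0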